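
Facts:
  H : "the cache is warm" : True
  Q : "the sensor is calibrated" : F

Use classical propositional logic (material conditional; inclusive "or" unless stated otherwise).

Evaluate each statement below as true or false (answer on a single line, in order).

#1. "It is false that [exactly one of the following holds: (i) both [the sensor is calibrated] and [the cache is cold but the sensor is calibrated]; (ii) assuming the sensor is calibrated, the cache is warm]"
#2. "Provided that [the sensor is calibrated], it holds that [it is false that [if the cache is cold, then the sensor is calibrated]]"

#1 false; #2 true

#1: Formalization: ~((Q & (~H & Q)) xor (Q -> H))

~H = ~T = F
~H & Q = F & F = F
Q & (~H & Q) = F & F = F
Q -> H = F -> T = T
(Q & (~H & Q)) xor (Q -> H) = F xor T = T
~((Q & (~H & Q)) xor (Q -> H)) = ~T = F
Hence #1 is false.

#2: Formalization: Q -> ~(~H -> Q)

~H = ~T = F
~H -> Q = F -> F = T
~(~H -> Q) = ~T = F
Q -> ~(~H -> Q) = F -> F = T
So #2 is true.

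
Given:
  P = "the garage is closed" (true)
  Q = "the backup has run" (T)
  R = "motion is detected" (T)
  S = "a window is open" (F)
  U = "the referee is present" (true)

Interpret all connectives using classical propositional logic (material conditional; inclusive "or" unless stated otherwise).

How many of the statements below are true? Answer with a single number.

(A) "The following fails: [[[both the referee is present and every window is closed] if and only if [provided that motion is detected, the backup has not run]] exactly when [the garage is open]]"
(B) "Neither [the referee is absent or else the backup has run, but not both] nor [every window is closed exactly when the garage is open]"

(A): Formalization: not (((U and not S) iff (R -> not Q)) iff not P)

not S = not False = True
U and not S = True and True = True
not Q = not True = False
R -> not Q = True -> False = False
(U and not S) iff (R -> not Q) = True iff False = False
not P = not True = False
((U and not S) iff (R -> not Q)) iff not P = False iff False = True
not (((U and not S) iff (R -> not Q)) iff not P) = not True = False
So (A) is false.

(B): Formalization: (not U xor Q) nor (not S iff not P)

not U = not True = False
not U xor Q = False xor True = True
not S = not False = True
not P = not True = False
not S iff not P = True iff False = False
(not U xor Q) nor (not S iff not P) = True nor False = False
Thus (B) is false.

Count: 0.

0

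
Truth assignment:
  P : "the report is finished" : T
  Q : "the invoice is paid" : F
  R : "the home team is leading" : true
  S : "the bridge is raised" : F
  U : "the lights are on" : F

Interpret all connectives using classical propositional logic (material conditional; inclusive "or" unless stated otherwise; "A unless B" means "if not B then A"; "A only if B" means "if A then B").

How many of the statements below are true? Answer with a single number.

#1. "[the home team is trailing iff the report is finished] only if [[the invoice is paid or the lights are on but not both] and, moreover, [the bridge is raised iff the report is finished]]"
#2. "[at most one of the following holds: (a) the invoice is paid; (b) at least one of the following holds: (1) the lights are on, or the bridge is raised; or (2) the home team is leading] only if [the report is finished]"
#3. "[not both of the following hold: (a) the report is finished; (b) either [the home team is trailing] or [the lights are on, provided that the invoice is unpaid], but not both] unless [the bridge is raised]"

#1: Parsed as (~R <-> P) -> ((Q xor U) & (S <-> P))

~R = ~T = F
~R <-> P = F <-> T = F
Q xor U = F xor F = F
S <-> P = F <-> T = F
(Q xor U) & (S <-> P) = F & F = F
(~R <-> P) -> ((Q xor U) & (S <-> P)) = F -> F = T
So #1 is true.

#2: In symbols: (Q nand ((U | S) | R)) -> P

U | S = F | F = F
(U | S) | R = F | T = T
Q nand ((U | S) | R) = F nand T = T
(Q nand ((U | S) | R)) -> P = T -> T = T
Hence #2 is true.

#3: Formalization: (P nand (~R xor (~Q -> U))) | S

~R = ~T = F
~Q = ~F = T
~Q -> U = T -> F = F
~R xor (~Q -> U) = F xor F = F
P nand (~R xor (~Q -> U)) = T nand F = T
(P nand (~R xor (~Q -> U))) | S = T | F = T
So #3 is true.

Count: 3.

3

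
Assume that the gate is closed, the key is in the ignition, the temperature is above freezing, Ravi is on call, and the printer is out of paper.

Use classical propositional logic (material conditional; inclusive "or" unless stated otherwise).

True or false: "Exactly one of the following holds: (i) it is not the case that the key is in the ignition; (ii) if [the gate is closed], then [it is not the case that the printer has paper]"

Let Q = "the key is in the ignition" (T), P = "the gate is open" (F), U = "the printer has paper" (F).
Parsed as ~Q xor (~P -> ~U)

~Q = ~T = F
~P = ~F = T
~U = ~F = T
~P -> ~U = T -> T = T
~Q xor (~P -> ~U) = F xor T = T

true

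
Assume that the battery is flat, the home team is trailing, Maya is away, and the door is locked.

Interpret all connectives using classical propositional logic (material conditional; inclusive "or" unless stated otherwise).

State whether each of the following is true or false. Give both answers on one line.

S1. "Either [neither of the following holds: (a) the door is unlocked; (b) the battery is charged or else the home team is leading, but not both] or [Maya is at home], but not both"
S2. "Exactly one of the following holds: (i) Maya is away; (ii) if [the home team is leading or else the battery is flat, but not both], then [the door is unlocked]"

S1 true / S2 true

Let R = "the door is locked" (True), H = "the battery is charged" (False), N = "the home team is leading" (False), Q = "Maya is at home" (False).

S1: This is (not R nor (H xor N)) xor Q.

not R = not True = False
H xor N = False xor False = False
not R nor (H xor N) = False nor False = True
(not R nor (H xor N)) xor Q = True xor False = True
So S1 is true.

S2: Formalization: not Q xor ((N xor not H) -> not R)

not Q = not False = True
not H = not False = True
N xor not H = False xor True = True
not R = not True = False
(N xor not H) -> not R = True -> False = False
not Q xor ((N xor not H) -> not R) = True xor False = True
So S2 is true.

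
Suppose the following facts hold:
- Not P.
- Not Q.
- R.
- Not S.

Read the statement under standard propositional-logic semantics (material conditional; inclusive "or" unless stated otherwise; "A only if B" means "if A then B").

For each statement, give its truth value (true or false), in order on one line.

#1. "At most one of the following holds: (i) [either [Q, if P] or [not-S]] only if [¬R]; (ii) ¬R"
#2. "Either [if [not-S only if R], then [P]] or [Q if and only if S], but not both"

#1: Formalization: (((P -> Q) | ~S) -> ~R) nand ~R

P -> Q = F -> F = T
~S = ~F = T
(P -> Q) | ~S = T | T = T
~R = ~T = F
((P -> Q) | ~S) -> ~R = T -> F = F
~R = ~T = F
(((P -> Q) | ~S) -> ~R) nand ~R = F nand F = T
Thus #1 is true.

#2: Parsed as ((~S -> R) -> P) xor (Q <-> S)

~S = ~F = T
~S -> R = T -> T = T
(~S -> R) -> P = T -> F = F
Q <-> S = F <-> F = T
((~S -> R) -> P) xor (Q <-> S) = F xor T = T
So #2 is true.

#1 True, #2 True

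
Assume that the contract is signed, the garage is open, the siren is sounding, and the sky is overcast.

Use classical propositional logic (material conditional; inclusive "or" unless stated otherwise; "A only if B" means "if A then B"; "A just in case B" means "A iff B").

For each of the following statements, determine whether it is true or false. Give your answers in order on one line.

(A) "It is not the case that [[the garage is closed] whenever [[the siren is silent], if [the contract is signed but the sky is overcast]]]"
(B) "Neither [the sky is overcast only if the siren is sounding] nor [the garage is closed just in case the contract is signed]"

(A) F, (B) F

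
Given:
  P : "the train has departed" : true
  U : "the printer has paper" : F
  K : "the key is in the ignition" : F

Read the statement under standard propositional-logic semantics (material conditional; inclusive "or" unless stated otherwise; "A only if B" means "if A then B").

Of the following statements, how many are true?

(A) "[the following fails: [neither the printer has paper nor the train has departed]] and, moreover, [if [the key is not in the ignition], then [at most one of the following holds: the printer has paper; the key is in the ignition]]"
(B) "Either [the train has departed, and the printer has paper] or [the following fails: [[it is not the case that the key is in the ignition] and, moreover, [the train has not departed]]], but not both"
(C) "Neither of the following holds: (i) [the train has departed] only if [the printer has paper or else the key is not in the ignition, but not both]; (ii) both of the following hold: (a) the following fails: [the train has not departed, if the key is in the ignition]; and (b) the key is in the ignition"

2

(A): This is not (U nor P) and (not K -> (U nand K)).

U nor P = False nor True = False
not (U nor P) = not False = True
not K = not False = True
U nand K = False nand False = True
not K -> (U nand K) = True -> True = True
not (U nor P) and (not K -> (U nand K)) = True and True = True
Hence (A) is true.

(B): This is (P and U) xor not (not K and not P).

P and U = True and False = False
not K = not False = True
not P = not True = False
not K and not P = True and False = False
not (not K and not P) = not False = True
(P and U) xor not (not K and not P) = False xor True = True
Thus (B) is true.

(C): Parsed as (P -> (U xor not K)) nor (not (K -> not P) and K)

not K = not False = True
U xor not K = False xor True = True
P -> (U xor not K) = True -> True = True
not P = not True = False
K -> not P = False -> False = True
not (K -> not P) = not True = False
not (K -> not P) and K = False and False = False
(P -> (U xor not K)) nor (not (K -> not P) and K) = True nor False = False
So (C) is false.

Count: 2.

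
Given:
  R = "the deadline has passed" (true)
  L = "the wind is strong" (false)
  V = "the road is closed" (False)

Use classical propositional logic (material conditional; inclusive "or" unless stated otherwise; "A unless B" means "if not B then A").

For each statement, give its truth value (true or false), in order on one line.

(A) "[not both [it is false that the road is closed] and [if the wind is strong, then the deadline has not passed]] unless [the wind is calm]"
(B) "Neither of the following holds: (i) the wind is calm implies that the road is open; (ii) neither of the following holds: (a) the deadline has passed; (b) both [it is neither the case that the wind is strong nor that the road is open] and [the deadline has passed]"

(A): Parsed as (not V nand (L -> not R)) or not L

not V = not False = True
not R = not True = False
L -> not R = False -> False = True
not V nand (L -> not R) = True nand True = False
not L = not False = True
(not V nand (L -> not R)) or not L = False or True = True
So (A) is true.

(B): Parsed as (not L -> not V) nor (R nor ((L nor not V) and R))

not L = not False = True
not V = not False = True
not L -> not V = True -> True = True
not V = not False = True
L nor not V = False nor True = False
(L nor not V) and R = False and True = False
R nor ((L nor not V) and R) = True nor False = False
(not L -> not V) nor (R nor ((L nor not V) and R)) = True nor False = False
So (B) is false.

(A) True; (B) False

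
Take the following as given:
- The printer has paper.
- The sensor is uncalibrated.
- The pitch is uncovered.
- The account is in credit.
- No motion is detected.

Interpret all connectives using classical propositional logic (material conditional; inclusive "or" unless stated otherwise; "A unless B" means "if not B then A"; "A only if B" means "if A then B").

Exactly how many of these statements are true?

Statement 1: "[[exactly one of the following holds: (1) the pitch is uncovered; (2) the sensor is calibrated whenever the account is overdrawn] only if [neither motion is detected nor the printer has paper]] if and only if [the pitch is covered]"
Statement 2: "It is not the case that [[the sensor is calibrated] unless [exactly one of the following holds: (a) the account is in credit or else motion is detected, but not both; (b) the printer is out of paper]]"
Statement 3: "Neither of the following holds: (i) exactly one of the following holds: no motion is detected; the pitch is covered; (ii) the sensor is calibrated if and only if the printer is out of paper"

0

Let R = "the pitch is covered" (F), S = "the account is overdrawn" (F), Q = "the sensor is calibrated" (F), U = "motion is detected" (F), P = "the printer has paper" (T).

Statement 1: Parsed as ((~R xor (S -> Q)) -> (U nor P)) <-> R

~R = ~F = T
S -> Q = F -> F = T
~R xor (S -> Q) = T xor T = F
U nor P = F nor T = F
(~R xor (S -> Q)) -> (U nor P) = F -> F = T
((~R xor (S -> Q)) -> (U nor P)) <-> R = T <-> F = F
So Statement 1 is false.

Statement 2: Formalization: ~(Q | ((~S xor U) xor ~P))

~S = ~F = T
~S xor U = T xor F = T
~P = ~T = F
(~S xor U) xor ~P = T xor F = T
Q | ((~S xor U) xor ~P) = F | T = T
~(Q | ((~S xor U) xor ~P)) = ~T = F
So Statement 2 is false.

Statement 3: In symbols: (~U xor R) nor (Q <-> ~P)

~U = ~F = T
~U xor R = T xor F = T
~P = ~T = F
Q <-> ~P = F <-> F = T
(~U xor R) nor (Q <-> ~P) = T nor T = F
Hence Statement 3 is false.

0 of the 3 statements are true (none).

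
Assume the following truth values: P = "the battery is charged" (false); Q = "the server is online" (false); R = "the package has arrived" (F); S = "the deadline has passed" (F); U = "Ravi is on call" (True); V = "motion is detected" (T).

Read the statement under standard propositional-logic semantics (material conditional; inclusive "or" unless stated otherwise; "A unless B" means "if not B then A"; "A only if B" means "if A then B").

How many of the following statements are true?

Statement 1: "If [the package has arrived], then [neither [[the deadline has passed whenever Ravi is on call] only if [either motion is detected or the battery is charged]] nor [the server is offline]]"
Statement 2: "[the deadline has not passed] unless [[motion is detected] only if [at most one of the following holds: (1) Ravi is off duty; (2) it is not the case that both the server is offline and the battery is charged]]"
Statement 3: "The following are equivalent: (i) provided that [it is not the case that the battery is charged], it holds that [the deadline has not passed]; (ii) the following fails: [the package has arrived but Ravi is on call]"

Statement 1: This is R -> (((U -> S) -> (V or P)) nor not Q).

U -> S = True -> False = False
V or P = True or False = True
(U -> S) -> (V or P) = False -> True = True
not Q = not False = True
((U -> S) -> (V or P)) nor not Q = True nor True = False
R -> (((U -> S) -> (V or P)) nor not Q) = False -> False = True
Thus Statement 1 is true.

Statement 2: This is not S or (V -> (not U nand (not Q nand P))).

not S = not False = True
not U = not True = False
not Q = not False = True
not Q nand P = True nand False = True
not U nand (not Q nand P) = False nand True = True
V -> (not U nand (not Q nand P)) = True -> True = True
not S or (V -> (not U nand (not Q nand P))) = True or True = True
Hence Statement 2 is true.

Statement 3: In symbols: (not P -> not S) iff not (R and U)

not P = not False = True
not S = not False = True
not P -> not S = True -> True = True
R and U = False and True = False
not (R and U) = not False = True
(not P -> not S) iff not (R and U) = True iff True = True
Thus Statement 3 is true.

3 of the 3 statements are true.

3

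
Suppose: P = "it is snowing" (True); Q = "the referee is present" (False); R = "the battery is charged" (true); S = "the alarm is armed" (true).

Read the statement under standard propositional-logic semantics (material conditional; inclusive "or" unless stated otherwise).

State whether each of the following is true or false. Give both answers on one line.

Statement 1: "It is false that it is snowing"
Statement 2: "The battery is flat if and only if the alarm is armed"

Statement 1: Parsed as not P

not P = not True = False
Hence Statement 1 is false.

Statement 2: Parsed as not R iff S

not R = not True = False
not R iff S = False iff True = False
Hence Statement 2 is false.

Statement 1 F, Statement 2 F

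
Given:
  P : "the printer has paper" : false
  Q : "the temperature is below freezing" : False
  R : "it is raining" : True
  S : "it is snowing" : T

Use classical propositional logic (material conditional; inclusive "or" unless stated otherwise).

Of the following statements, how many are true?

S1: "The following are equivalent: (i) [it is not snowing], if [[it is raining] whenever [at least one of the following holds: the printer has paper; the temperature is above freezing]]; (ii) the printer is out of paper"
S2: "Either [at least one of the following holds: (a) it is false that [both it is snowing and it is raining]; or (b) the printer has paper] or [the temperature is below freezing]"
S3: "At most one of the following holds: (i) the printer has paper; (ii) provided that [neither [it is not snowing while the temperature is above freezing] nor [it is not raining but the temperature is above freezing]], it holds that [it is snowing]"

S1: In symbols: (((P | ~Q) -> R) -> ~S) <-> ~P

~Q = ~F = T
P | ~Q = F | T = T
(P | ~Q) -> R = T -> T = T
~S = ~T = F
((P | ~Q) -> R) -> ~S = T -> F = F
~P = ~F = T
(((P | ~Q) -> R) -> ~S) <-> ~P = F <-> T = F
Thus S1 is false.

S2: Formalization: (~(S & R) | P) | Q

S & R = T & T = T
~(S & R) = ~T = F
~(S & R) | P = F | F = F
(~(S & R) | P) | Q = F | F = F
So S2 is false.

S3: Formalization: P nand (((~S & ~Q) nor (~R & ~Q)) -> S)

~S = ~T = F
~Q = ~F = T
~S & ~Q = F & T = F
~R = ~T = F
~Q = ~F = T
~R & ~Q = F & T = F
(~S & ~Q) nor (~R & ~Q) = F nor F = T
((~S & ~Q) nor (~R & ~Q)) -> S = T -> T = T
P nand (((~S & ~Q) nor (~R & ~Q)) -> S) = F nand T = T
Thus S3 is true.

True statements: 1.

1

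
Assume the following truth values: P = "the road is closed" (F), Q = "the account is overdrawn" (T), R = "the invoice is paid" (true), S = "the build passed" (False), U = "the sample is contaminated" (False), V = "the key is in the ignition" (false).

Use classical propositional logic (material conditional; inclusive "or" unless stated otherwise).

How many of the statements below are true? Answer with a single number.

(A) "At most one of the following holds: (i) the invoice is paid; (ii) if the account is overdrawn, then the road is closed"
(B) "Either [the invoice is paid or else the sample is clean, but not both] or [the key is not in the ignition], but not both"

2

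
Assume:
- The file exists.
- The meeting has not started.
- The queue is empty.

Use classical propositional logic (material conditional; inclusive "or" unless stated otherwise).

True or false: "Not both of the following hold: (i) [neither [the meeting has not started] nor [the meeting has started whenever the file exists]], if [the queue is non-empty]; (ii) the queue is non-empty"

true

Let L = "the queue is empty" (True), G = "the meeting has started" (False), M = "the file exists" (True).
This is (not L -> (not G nor (M -> G))) nand not L.

not L = not True = False
not G = not False = True
M -> G = True -> False = False
not G nor (M -> G) = True nor False = False
not L -> (not G nor (M -> G)) = False -> False = True
not L = not True = False
(not L -> (not G nor (M -> G))) nand not L = True nand False = True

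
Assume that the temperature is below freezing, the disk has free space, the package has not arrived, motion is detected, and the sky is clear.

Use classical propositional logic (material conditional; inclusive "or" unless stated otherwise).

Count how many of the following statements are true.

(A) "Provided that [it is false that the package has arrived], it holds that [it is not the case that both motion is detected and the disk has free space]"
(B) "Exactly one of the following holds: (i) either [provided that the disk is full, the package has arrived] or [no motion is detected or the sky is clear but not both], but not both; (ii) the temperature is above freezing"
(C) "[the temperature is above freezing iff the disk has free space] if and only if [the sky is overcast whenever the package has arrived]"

Let P = "the package has arrived" (False), Q = "motion is detected" (True), W = "the disk is full" (False), L = "the sky is overcast" (False), U = "the temperature is below freezing" (True).

(A): Parsed as not P -> (Q nand not W)

not P = not False = True
not W = not False = True
Q nand not W = True nand True = False
not P -> (Q nand not W) = True -> False = False
Hence (A) is false.

(B): This is ((W -> P) xor (not Q xor not L)) xor not U.

W -> P = False -> False = True
not Q = not True = False
not L = not False = True
not Q xor not L = False xor True = True
(W -> P) xor (not Q xor not L) = True xor True = False
not U = not True = False
((W -> P) xor (not Q xor not L)) xor not U = False xor False = False
So (B) is false.

(C): Parsed as (not U iff not W) iff (P -> L)

not U = not True = False
not W = not False = True
not U iff not W = False iff True = False
P -> L = False -> False = True
(not U iff not W) iff (P -> L) = False iff True = False
Thus (C) is false.

0 of the 3 statements are true (none).

0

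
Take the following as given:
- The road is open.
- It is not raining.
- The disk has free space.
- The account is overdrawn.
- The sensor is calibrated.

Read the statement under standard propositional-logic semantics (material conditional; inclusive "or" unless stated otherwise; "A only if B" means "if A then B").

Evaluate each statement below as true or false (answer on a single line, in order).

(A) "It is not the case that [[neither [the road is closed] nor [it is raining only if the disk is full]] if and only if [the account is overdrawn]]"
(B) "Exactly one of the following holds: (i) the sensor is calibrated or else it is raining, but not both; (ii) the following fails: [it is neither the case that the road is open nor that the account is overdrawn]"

Let G = "the road is closed" (F), U = "it is raining" (F), L = "the disk is full" (F), W = "the account is overdrawn" (T), N = "the sensor is calibrated" (T).

(A): In symbols: ¬((G ↓ (U → L)) ↔ W)

U → L = F → F = T
G ↓ (U → L) = F ↓ T = F
(G ↓ (U → L)) ↔ W = F ↔ T = F
¬((G ↓ (U → L)) ↔ W) = ¬F = T
So (A) is true.

(B): Parsed as (N ⊕ U) ⊕ ¬(¬G ↓ W)

N ⊕ U = T ⊕ F = T
¬G = ¬F = T
¬G ↓ W = T ↓ T = F
¬(¬G ↓ W) = ¬F = T
(N ⊕ U) ⊕ ¬(¬G ↓ W) = T ⊕ T = F
Hence (B) is false.

(A) T; (B) F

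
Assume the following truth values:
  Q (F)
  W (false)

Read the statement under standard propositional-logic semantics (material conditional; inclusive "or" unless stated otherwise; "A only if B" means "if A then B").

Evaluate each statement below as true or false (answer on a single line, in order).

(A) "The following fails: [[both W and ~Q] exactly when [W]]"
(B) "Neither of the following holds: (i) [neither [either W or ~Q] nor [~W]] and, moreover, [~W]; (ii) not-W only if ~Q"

(A): This is ~((W & ~Q) <-> W).

~Q = ~F = T
W & ~Q = F & T = F
(W & ~Q) <-> W = F <-> F = T
~((W & ~Q) <-> W) = ~T = F
Hence (A) is false.

(B): Formalization: (((W | ~Q) nor ~W) & ~W) nor (~W -> ~Q)

~Q = ~F = T
W | ~Q = F | T = T
~W = ~F = T
(W | ~Q) nor ~W = T nor T = F
~W = ~F = T
((W | ~Q) nor ~W) & ~W = F & T = F
~W = ~F = T
~Q = ~F = T
~W -> ~Q = T -> T = T
(((W | ~Q) nor ~W) & ~W) nor (~W -> ~Q) = F nor T = F
Thus (B) is false.

(A) F, (B) F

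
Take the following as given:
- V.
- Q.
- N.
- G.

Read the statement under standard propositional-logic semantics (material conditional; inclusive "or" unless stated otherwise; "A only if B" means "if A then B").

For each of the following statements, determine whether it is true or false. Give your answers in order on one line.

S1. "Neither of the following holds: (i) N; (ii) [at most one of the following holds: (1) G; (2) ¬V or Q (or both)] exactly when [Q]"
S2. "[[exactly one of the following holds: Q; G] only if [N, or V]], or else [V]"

S1: This is N ↓ ((G ↑ (¬V ∨ Q)) ↔ Q).

¬V = ¬T = F
¬V ∨ Q = F ∨ T = T
G ↑ (¬V ∨ Q) = T ↑ T = F
(G ↑ (¬V ∨ Q)) ↔ Q = F ↔ T = F
N ↓ ((G ↑ (¬V ∨ Q)) ↔ Q) = T ↓ F = F
Thus S1 is false.

S2: This is ((Q ⊕ G) → (N ∨ V)) ∨ V.

Q ⊕ G = T ⊕ T = F
N ∨ V = T ∨ T = T
(Q ⊕ G) → (N ∨ V) = F → T = T
((Q ⊕ G) → (N ∨ V)) ∨ V = T ∨ T = T
So S2 is true.

S1 F, S2 T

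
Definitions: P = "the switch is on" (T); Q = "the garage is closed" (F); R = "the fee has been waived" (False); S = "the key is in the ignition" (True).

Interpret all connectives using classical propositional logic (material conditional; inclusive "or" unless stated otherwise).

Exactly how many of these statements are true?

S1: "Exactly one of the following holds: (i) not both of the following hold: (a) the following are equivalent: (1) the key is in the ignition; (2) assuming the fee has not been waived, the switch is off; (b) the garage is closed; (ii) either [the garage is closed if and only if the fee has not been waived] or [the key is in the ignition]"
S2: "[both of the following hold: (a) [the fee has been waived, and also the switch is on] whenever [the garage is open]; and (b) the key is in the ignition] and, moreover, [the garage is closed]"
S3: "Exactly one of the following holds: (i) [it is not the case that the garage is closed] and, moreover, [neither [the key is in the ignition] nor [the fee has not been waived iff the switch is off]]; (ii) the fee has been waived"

0

S1: Formalization: ((S iff (not R -> not P)) nand Q) xor ((Q iff not R) or S)

not R = not False = True
not P = not True = False
not R -> not P = True -> False = False
S iff (not R -> not P) = True iff False = False
(S iff (not R -> not P)) nand Q = False nand False = True
not R = not False = True
Q iff not R = False iff True = False
(Q iff not R) or S = False or True = True
((S iff (not R -> not P)) nand Q) xor ((Q iff not R) or S) = True xor True = False
So S1 is false.

S2: Parsed as ((not Q -> (R and P)) and S) and Q

not Q = not False = True
R and P = False and True = False
not Q -> (R and P) = True -> False = False
(not Q -> (R and P)) and S = False and True = False
((not Q -> (R and P)) and S) and Q = False and False = False
So S2 is false.

S3: Parsed as (not Q and (S nor (not R iff not P))) xor R

not Q = not False = True
not R = not False = True
not P = not True = False
not R iff not P = True iff False = False
S nor (not R iff not P) = True nor False = False
not Q and (S nor (not R iff not P)) = True and False = False
(not Q and (S nor (not R iff not P))) xor R = False xor False = False
Hence S3 is false.

0 of the 3 statements are true (none).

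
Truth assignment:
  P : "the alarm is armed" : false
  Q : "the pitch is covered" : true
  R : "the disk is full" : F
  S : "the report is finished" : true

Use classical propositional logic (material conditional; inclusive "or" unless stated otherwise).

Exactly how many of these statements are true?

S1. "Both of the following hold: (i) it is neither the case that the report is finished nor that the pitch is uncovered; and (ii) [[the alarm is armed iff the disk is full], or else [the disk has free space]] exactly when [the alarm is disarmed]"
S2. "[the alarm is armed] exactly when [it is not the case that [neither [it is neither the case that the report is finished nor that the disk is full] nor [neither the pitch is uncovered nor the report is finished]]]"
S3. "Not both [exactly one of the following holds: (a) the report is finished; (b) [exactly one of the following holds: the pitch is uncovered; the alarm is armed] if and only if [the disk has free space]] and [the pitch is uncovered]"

S1: This is (S ↓ ¬Q) ∧ (((P ↔ R) ∨ ¬R) ↔ ¬P).

¬Q = ¬T = F
S ↓ ¬Q = T ↓ F = F
P ↔ R = F ↔ F = T
¬R = ¬F = T
(P ↔ R) ∨ ¬R = T ∨ T = T
¬P = ¬F = T
((P ↔ R) ∨ ¬R) ↔ ¬P = T ↔ T = T
(S ↓ ¬Q) ∧ (((P ↔ R) ∨ ¬R) ↔ ¬P) = F ∧ T = F
Thus S1 is false.

S2: In symbols: P ↔ ¬((S ↓ R) ↓ (¬Q ↓ S))

S ↓ R = T ↓ F = F
¬Q = ¬T = F
¬Q ↓ S = F ↓ T = F
(S ↓ R) ↓ (¬Q ↓ S) = F ↓ F = T
¬((S ↓ R) ↓ (¬Q ↓ S)) = ¬T = F
P ↔ ¬((S ↓ R) ↓ (¬Q ↓ S)) = F ↔ F = T
Thus S2 is true.

S3: Formalization: (S ⊕ ((¬Q ⊕ P) ↔ ¬R)) ↑ ¬Q

¬Q = ¬T = F
¬Q ⊕ P = F ⊕ F = F
¬R = ¬F = T
(¬Q ⊕ P) ↔ ¬R = F ↔ T = F
S ⊕ ((¬Q ⊕ P) ↔ ¬R) = T ⊕ F = T
¬Q = ¬T = F
(S ⊕ ((¬Q ⊕ P) ↔ ¬R)) ↑ ¬Q = T ↑ F = T
Hence S3 is true.

True statements: 2.

2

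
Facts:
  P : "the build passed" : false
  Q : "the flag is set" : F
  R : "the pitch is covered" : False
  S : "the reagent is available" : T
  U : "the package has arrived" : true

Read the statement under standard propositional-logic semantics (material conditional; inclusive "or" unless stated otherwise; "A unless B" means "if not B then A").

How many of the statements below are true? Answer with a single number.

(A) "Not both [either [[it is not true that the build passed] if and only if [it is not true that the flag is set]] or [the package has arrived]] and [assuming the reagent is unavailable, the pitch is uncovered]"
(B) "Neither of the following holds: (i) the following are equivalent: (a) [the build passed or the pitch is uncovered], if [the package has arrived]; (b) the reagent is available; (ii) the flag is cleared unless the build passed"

(A): This is ((not P iff not Q) or U) nand (not S -> not R).

not P = not False = True
not Q = not False = True
not P iff not Q = True iff True = True
(not P iff not Q) or U = True or True = True
not S = not True = False
not R = not False = True
not S -> not R = False -> True = True
((not P iff not Q) or U) nand (not S -> not R) = True nand True = False
Hence (A) is false.

(B): Parsed as ((U -> (P or not R)) iff S) nor (not Q or P)

not R = not False = True
P or not R = False or True = True
U -> (P or not R) = True -> True = True
(U -> (P or not R)) iff S = True iff True = True
not Q = not False = True
not Q or P = True or False = True
((U -> (P or not R)) iff S) nor (not Q or P) = True nor True = False
Thus (B) is false.

True statements: 0 (none).

0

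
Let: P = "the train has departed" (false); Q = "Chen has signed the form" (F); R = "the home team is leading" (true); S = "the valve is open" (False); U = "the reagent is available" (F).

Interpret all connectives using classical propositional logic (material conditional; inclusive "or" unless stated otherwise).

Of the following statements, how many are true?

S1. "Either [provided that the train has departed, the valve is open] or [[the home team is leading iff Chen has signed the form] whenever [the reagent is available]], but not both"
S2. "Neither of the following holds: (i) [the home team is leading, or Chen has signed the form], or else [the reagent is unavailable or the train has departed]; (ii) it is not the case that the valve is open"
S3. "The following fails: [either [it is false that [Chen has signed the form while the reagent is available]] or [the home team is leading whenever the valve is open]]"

0

S1: Parsed as (P -> S) xor (U -> (R <-> Q))

P -> S = F -> F = T
R <-> Q = T <-> F = F
U -> (R <-> Q) = F -> F = T
(P -> S) xor (U -> (R <-> Q)) = T xor T = F
So S1 is false.

S2: Parsed as ((R | Q) | (~U | P)) nor ~S

R | Q = T | F = T
~U = ~F = T
~U | P = T | F = T
(R | Q) | (~U | P) = T | T = T
~S = ~F = T
((R | Q) | (~U | P)) nor ~S = T nor T = F
So S2 is false.

S3: This is ~(~(Q & U) | (S -> R)).

Q & U = F & F = F
~(Q & U) = ~F = T
S -> R = F -> T = T
~(Q & U) | (S -> R) = T | T = T
~(~(Q & U) | (S -> R)) = ~T = F
So S3 is false.

True statements: 0 (none).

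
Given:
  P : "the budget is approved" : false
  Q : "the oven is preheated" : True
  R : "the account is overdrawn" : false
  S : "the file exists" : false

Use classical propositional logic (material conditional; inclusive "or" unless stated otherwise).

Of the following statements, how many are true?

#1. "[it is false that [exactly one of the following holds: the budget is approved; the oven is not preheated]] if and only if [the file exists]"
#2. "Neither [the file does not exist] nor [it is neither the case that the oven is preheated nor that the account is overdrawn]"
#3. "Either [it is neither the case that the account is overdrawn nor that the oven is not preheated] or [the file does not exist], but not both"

#1: This is ¬(P ⊕ ¬Q) ↔ S.

¬Q = ¬T = F
P ⊕ ¬Q = F ⊕ F = F
¬(P ⊕ ¬Q) = ¬F = T
¬(P ⊕ ¬Q) ↔ S = T ↔ F = F
Hence #1 is false.

#2: This is ¬S ↓ (Q ↓ R).

¬S = ¬F = T
Q ↓ R = T ↓ F = F
¬S ↓ (Q ↓ R) = T ↓ F = F
So #2 is false.

#3: Formalization: (R ↓ ¬Q) ⊕ ¬S

¬Q = ¬T = F
R ↓ ¬Q = F ↓ F = T
¬S = ¬F = T
(R ↓ ¬Q) ⊕ ¬S = T ⊕ T = F
Thus #3 is false.

True statements: 0 (none).

0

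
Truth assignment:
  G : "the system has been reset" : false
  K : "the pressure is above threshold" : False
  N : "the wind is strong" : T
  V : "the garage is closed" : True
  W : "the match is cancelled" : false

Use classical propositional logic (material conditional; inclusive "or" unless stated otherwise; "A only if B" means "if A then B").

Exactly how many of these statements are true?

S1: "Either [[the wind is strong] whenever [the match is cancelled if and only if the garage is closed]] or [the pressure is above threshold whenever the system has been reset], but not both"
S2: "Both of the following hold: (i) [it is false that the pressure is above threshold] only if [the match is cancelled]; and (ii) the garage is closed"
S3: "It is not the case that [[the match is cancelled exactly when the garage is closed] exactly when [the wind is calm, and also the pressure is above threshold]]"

0

S1: This is ((W ↔ V) → N) ⊕ (G → K).

W ↔ V = F ↔ T = F
(W ↔ V) → N = F → T = T
G → K = F → F = T
((W ↔ V) → N) ⊕ (G → K) = T ⊕ T = F
So S1 is false.

S2: This is (¬K → W) ∧ V.

¬K = ¬F = T
¬K → W = T → F = F
(¬K → W) ∧ V = F ∧ T = F
So S2 is false.

S3: This is ¬((W ↔ V) ↔ (¬N ∧ K)).

W ↔ V = F ↔ T = F
¬N = ¬T = F
¬N ∧ K = F ∧ F = F
(W ↔ V) ↔ (¬N ∧ K) = F ↔ F = T
¬((W ↔ V) ↔ (¬N ∧ K)) = ¬T = F
So S3 is false.

True statements: 0 (none).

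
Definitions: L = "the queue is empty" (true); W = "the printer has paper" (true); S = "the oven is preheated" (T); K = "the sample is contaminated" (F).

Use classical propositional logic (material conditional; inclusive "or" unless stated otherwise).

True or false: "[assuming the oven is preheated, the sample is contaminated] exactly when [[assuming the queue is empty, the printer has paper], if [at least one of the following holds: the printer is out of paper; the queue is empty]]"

False

Values: S=True, K=False, W=True, L=True.
This is (S -> K) iff ((not W or L) -> (L -> W)).

S -> K = True -> False = False
not W = not True = False
not W or L = False or True = True
L -> W = True -> True = True
(not W or L) -> (L -> W) = True -> True = True
(S -> K) iff ((not W or L) -> (L -> W)) = False iff True = False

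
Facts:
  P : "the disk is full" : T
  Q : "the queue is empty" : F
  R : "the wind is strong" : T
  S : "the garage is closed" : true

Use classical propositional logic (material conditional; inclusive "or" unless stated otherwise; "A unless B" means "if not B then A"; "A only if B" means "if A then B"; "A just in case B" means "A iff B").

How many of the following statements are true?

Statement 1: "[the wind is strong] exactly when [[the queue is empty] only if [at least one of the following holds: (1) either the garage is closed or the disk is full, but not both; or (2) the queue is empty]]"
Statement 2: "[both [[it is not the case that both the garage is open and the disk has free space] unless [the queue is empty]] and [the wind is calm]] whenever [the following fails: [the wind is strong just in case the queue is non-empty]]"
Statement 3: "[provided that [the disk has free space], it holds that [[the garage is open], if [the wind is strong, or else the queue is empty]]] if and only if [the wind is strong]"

Statement 1: Parsed as R ↔ (Q → ((S ⊕ P) ∨ Q))

S ⊕ P = T ⊕ T = F
(S ⊕ P) ∨ Q = F ∨ F = F
Q → ((S ⊕ P) ∨ Q) = F → F = T
R ↔ (Q → ((S ⊕ P) ∨ Q)) = T ↔ T = T
Thus Statement 1 is true.

Statement 2: In symbols: ¬(R ↔ ¬Q) → (((¬S ↑ ¬P) ∨ Q) ∧ ¬R)

¬Q = ¬F = T
R ↔ ¬Q = T ↔ T = T
¬(R ↔ ¬Q) = ¬T = F
¬S = ¬T = F
¬P = ¬T = F
¬S ↑ ¬P = F ↑ F = T
(¬S ↑ ¬P) ∨ Q = T ∨ F = T
¬R = ¬T = F
((¬S ↑ ¬P) ∨ Q) ∧ ¬R = T ∧ F = F
¬(R ↔ ¬Q) → (((¬S ↑ ¬P) ∨ Q) ∧ ¬R) = F → F = T
Thus Statement 2 is true.

Statement 3: In symbols: (¬P → ((R ∨ Q) → ¬S)) ↔ R

¬P = ¬T = F
R ∨ Q = T ∨ F = T
¬S = ¬T = F
(R ∨ Q) → ¬S = T → F = F
¬P → ((R ∨ Q) → ¬S) = F → F = T
(¬P → ((R ∨ Q) → ¬S)) ↔ R = T ↔ T = T
Thus Statement 3 is true.

3 of the 3 statements are true.

3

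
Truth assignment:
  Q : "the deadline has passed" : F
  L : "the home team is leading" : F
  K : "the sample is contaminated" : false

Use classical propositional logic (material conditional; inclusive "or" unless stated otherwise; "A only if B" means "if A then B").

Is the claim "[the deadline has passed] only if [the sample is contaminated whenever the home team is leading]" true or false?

Formalization: Q -> (L -> K)

L -> K = F -> F = T
Q -> (L -> K) = F -> T = T

True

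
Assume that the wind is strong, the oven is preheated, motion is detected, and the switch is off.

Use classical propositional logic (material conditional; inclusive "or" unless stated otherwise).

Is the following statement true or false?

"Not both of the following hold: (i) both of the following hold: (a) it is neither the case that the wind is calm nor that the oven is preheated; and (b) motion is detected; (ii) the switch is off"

The statement is true.

Let P = "the wind is strong" (True), Q = "the oven is preheated" (True), R = "motion is detected" (True), S = "the switch is on" (False).
Formalization: ((not P nor Q) and R) nand not S

not P = not True = False
not P nor Q = False nor True = False
(not P nor Q) and R = False and True = False
not S = not False = True
((not P nor Q) and R) nand not S = False nand True = True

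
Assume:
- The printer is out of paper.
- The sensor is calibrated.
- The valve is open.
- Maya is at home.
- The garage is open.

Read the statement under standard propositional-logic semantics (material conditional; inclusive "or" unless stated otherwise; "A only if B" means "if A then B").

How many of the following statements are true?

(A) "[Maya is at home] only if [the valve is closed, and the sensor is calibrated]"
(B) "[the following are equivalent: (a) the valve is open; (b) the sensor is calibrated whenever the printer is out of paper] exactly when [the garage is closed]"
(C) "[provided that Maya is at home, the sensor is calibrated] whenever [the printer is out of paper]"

1

Let S = "Maya is at home" (T), R = "the valve is open" (T), Q = "the sensor is calibrated" (T), P = "the printer has paper" (F), U = "the garage is closed" (F).

(A): Parsed as S → (¬R ∧ Q)

¬R = ¬T = F
¬R ∧ Q = F ∧ T = F
S → (¬R ∧ Q) = T → F = F
Hence (A) is false.

(B): Formalization: (R ↔ (¬P → Q)) ↔ U

¬P = ¬F = T
¬P → Q = T → T = T
R ↔ (¬P → Q) = T ↔ T = T
(R ↔ (¬P → Q)) ↔ U = T ↔ F = F
Hence (B) is false.

(C): In symbols: ¬P → (S → Q)

¬P = ¬F = T
S → Q = T → T = T
¬P → (S → Q) = T → T = T
Thus (C) is true.

True statements: 1 ((C)).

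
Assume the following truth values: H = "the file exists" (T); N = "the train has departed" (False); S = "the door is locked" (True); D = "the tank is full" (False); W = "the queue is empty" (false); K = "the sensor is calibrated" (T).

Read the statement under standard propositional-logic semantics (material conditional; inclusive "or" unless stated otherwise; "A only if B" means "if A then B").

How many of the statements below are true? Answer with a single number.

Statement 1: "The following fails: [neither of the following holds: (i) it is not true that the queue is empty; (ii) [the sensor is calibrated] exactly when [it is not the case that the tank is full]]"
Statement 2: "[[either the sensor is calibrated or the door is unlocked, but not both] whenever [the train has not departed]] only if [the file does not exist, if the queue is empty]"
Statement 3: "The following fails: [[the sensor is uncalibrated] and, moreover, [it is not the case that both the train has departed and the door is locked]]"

Statement 1: In symbols: ~(~W nor (K <-> ~D))

~W = ~F = T
~D = ~F = T
K <-> ~D = T <-> T = T
~W nor (K <-> ~D) = T nor T = F
~(~W nor (K <-> ~D)) = ~F = T
Hence Statement 1 is true.

Statement 2: Parsed as (~N -> (K xor ~S)) -> (W -> ~H)

~N = ~F = T
~S = ~T = F
K xor ~S = T xor F = T
~N -> (K xor ~S) = T -> T = T
~H = ~T = F
W -> ~H = F -> F = T
(~N -> (K xor ~S)) -> (W -> ~H) = T -> T = T
Hence Statement 2 is true.

Statement 3: Parsed as ~(~K & (N nand S))

~K = ~T = F
N nand S = F nand T = T
~K & (N nand S) = F & T = F
~(~K & (N nand S)) = ~F = T
Thus Statement 3 is true.

True statements: 3 (Statement 1, Statement 2, Statement 3).

3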